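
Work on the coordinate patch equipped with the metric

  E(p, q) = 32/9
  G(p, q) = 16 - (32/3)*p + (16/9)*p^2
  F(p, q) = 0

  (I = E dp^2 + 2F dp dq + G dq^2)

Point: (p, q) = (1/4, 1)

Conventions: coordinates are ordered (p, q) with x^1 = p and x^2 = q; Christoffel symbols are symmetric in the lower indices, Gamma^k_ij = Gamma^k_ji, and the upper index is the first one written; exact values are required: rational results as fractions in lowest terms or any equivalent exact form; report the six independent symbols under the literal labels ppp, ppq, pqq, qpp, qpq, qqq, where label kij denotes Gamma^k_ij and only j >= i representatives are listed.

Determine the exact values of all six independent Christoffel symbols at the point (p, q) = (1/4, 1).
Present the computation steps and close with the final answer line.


E = 32/9, F = 0, G = 121/9 at the point
E_p = 0, E_q = 0, F_p = 0, F_q = 0, G_p = -88/9, G_q = 0
EG - F^2 = 3872/81;  g^inv = (81/3872) * [[121/9, 0], [0, 32/9]]
first-kind symbols [ij,l] = (1/2)(d_i g_jl + d_j g_il - d_l g_ij): [pp,p] = E_p/2 = 0, [pp,q] = F_p - E_q/2 = 0, [pq,p] = E_q/2 = 0, [pq,q] = G_p/2 = -44/9, [qq,p] = F_q - G_p/2 = 44/9, [qq,q] = G_q/2 = 0
Gamma^p_ij = (G*[ij,p] - F*[ij,q])/(EG - F^2), Gamma^q_ij = (E*[ij,q] - F*[ij,p])/(EG - F^2)

Answer: Gamma_ppp = 0, Gamma_ppq = 0, Gamma_pqq = 11/8, Gamma_qpp = 0, Gamma_qpq = -4/11, Gamma_qqq = 0


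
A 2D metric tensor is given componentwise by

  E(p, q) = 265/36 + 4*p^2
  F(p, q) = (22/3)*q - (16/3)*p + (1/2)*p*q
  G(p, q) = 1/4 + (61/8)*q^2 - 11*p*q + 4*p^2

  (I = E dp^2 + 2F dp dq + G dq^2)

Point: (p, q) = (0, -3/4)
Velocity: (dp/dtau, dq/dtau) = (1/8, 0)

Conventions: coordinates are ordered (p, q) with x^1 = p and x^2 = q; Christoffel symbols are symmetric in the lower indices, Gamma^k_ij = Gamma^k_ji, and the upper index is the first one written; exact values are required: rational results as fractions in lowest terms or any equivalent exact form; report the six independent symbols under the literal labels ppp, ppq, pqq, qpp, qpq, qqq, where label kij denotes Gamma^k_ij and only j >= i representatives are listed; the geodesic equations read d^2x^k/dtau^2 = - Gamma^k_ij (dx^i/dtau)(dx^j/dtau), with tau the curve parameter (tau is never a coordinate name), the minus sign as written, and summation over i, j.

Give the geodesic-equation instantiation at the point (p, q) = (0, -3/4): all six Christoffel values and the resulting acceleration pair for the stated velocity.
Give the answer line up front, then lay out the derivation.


Answer: Gamma_ppp = -144672/14573, Gamma_ppq = 104544/14573, Gamma_pqq = -155661/29146, Gamma_qpp = -580880/43719, Gamma_qpq = 139920/14573, Gamma_qqq = -112668/14573; accelerations (d^2p/dtau^2, d^2q/dtau^2) = (4521/29146, 36305/174876)

E = 265/36, F = -11/2, G = 581/128 at the point
E_p = 0, E_q = 0, F_p = -137/24, F_q = 22/3, G_p = 33/4, G_q = -183/16
EG - F^2 = 14573/4608;  g^inv = (4608/14573) * [[581/128, 11/2], [11/2, 265/36]]
first-kind symbols [ij,l] = (1/2)(d_i g_jl + d_j g_il - d_l g_ij): [pp,p] = E_p/2 = 0, [pp,q] = F_p - E_q/2 = -137/24, [pq,p] = E_q/2 = 0, [pq,q] = G_p/2 = 33/8, [qq,p] = F_q - G_p/2 = 77/24, [qq,q] = G_q/2 = -183/32
Gamma^p_ij = (G*[ij,p] - F*[ij,q])/(EG - F^2), Gamma^q_ij = (E*[ij,q] - F*[ij,p])/(EG - F^2)
Gamma_ppp = -144672/14573, Gamma_ppq = 104544/14573, Gamma_pqq = -155661/29146, Gamma_qpp = -580880/43719, Gamma_qpq = 139920/14573, Gamma_qqq = -112668/14573
d^2p/dtau^2 = -(Gamma_ppp*(1/8)^2 + 2*Gamma_ppq*(1/8)*(0) + Gamma_pqq*(0)^2) = 4521/29146
d^2q/dtau^2 = -(Gamma_qpp*(1/8)^2 + 2*Gamma_qpq*(1/8)*(0) + Gamma_qqq*(0)^2) = 36305/174876


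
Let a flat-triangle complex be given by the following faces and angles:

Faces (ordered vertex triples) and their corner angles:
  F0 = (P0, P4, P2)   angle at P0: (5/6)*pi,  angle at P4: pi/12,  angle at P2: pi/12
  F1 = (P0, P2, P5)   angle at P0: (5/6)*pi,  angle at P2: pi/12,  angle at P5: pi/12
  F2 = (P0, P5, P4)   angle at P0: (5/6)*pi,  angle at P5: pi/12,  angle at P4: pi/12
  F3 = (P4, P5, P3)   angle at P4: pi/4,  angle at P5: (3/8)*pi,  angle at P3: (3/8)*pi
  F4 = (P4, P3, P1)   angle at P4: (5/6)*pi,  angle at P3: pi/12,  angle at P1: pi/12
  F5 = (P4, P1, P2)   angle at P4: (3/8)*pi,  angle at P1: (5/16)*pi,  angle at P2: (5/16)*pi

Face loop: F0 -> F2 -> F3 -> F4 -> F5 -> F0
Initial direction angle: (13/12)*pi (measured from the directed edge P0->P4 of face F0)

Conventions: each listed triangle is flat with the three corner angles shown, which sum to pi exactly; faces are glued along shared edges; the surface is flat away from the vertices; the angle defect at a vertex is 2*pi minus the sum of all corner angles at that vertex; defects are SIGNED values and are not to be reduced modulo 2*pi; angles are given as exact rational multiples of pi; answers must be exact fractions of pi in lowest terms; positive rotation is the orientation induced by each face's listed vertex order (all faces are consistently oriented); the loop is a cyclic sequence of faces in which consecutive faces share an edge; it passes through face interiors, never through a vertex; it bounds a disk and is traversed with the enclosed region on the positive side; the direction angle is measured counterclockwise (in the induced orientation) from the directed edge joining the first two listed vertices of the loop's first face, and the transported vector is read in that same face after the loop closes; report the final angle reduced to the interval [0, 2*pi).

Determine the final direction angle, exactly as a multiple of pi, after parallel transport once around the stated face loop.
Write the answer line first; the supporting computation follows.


Answer: final direction angle = (35/24)*pi

enclosed vertex P4: corner angles sum to (13/8)*pi, defect = 2*pi - (13/8)*pi = (3/8)*pi
adding the enclosed defects to the starting angle (mod 2*pi, induced orientation) gives the holonomy
final angle = (13/12)*pi + (3/8)*pi = (35/24)*pi (mod 2*pi)


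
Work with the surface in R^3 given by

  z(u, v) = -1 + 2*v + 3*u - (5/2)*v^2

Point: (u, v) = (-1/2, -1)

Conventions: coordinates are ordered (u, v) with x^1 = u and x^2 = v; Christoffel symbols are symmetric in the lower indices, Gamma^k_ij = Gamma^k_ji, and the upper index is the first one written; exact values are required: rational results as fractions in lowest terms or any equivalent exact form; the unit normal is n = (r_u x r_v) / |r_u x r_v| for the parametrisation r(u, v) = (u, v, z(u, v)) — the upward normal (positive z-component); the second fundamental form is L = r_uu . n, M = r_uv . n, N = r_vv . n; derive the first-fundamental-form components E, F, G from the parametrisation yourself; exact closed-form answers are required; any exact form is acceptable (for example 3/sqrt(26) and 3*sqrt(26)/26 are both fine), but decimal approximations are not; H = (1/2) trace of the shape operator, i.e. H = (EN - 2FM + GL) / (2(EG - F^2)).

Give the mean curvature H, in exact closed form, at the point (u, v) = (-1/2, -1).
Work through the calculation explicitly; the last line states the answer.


z_u = 3, z_v = 7, z_uu = 0, z_uv = 0, z_vv = -5
E = 10, F = 21, G = 50; answer radicand W^2 = 59
unnormalised second-form numerators: l = 0, m = 0, n = -5; L = l/sqrt(59), and similarly M = m/sqrt(W^2), N = n/sqrt(W^2)
H = (E*n - 2*F*m + G*l) / (2*(EG - F^2)*sqrt(W^2)); E*n - 2*F*m + G*l = -50, EG - F^2 = 59, so H = (-25/59)/sqrt(59)

Answer: H = -25*sqrt(59)/3481


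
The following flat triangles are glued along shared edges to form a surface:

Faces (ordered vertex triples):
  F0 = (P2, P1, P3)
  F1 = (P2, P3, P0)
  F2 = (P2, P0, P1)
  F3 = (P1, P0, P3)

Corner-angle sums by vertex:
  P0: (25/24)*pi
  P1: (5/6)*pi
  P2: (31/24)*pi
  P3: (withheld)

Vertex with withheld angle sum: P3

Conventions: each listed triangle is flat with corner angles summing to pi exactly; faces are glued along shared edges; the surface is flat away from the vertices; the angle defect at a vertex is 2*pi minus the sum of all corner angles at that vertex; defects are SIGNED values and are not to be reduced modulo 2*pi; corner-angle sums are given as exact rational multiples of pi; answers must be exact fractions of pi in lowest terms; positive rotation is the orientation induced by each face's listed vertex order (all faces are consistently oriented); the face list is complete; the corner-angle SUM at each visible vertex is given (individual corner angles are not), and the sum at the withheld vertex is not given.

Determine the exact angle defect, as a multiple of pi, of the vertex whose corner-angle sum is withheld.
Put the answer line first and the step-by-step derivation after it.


Answer: defect(P3) = (7/6)*pi

V = 4, E = 6, F = 4; chi = V - E + F = 2
Gauss-Bonnet: total defect = 2*pi*chi = 4*pi; visible defects sum to (17/6)*pi


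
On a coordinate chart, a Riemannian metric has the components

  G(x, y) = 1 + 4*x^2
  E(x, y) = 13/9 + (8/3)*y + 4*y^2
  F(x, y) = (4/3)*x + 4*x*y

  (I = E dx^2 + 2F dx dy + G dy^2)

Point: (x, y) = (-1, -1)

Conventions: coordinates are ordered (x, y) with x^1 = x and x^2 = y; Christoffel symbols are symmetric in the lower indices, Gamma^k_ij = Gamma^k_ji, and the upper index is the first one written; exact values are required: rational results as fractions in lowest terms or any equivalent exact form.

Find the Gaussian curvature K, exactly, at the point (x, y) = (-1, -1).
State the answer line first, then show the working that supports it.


Answer: K = -324/3721

E = 25/9, F = 8/3, G = 5, EG - F^2 = 61/9 at the point
E_x = 0, E_y = -16/3, F_x = -8/3, F_y = -4, G_x = -8, G_y = 0
E_yy = 8, F_xy = 4, G_xx = 8
Compute both Brioschi determinants and normalise by (EG - F^2)^2.
M1 = [[-E_yy/2 + F_xy - G_xx/2, E_x/2, F_x - E_y/2], [F_y - G_x/2, E, F], [G_y/2, F, G]] = [[-4, 0, 0], [0, 25/9, 8/3], [0, 8/3, 5]]; det M1 = -244/9
M2 = [[0, E_y/2, G_x/2], [E_y/2, E, F], [G_x/2, F, G]] = [[0, -8/3, -4], [-8/3, 25/9, 8/3], [-4, 8/3, 5]]; det M2 = -208/9
det M1 - det M2 = -4; K = -4 / (61/9)^2 = -324/3721


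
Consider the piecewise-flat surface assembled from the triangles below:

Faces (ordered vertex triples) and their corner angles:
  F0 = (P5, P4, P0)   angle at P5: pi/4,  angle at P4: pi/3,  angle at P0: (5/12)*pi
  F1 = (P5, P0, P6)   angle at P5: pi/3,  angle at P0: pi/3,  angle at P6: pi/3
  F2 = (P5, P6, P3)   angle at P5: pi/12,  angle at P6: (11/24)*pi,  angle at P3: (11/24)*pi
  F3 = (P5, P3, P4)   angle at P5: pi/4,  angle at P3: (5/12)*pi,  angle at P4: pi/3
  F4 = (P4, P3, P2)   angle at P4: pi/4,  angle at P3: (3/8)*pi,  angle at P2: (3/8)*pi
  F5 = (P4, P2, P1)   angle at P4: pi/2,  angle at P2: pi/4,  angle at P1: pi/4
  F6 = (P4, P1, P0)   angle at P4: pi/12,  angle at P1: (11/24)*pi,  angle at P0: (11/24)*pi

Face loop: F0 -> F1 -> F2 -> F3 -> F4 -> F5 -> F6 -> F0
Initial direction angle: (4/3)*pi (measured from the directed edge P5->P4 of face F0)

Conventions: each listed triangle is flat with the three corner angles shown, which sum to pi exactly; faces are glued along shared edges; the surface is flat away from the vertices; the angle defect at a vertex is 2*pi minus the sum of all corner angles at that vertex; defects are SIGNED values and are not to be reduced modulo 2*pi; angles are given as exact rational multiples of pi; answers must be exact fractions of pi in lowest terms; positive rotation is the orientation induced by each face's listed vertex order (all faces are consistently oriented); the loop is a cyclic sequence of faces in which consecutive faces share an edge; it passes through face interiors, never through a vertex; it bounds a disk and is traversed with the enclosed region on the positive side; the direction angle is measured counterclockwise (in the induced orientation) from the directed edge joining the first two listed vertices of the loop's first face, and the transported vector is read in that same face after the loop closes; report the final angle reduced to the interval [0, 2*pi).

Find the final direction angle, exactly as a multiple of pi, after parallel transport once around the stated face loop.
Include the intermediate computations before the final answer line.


enclosed vertex P4: corner angles sum to (3/2)*pi, defect = 2*pi - (3/2)*pi = pi/2
enclosed vertex P5: corner angles sum to (11/12)*pi, defect = 2*pi - (11/12)*pi = (13/12)*pi
summing the enclosed defects onto the initial angle, mod 2*pi in the induced orientation:
final angle = (4/3)*pi + (19/12)*pi = (11/12)*pi (mod 2*pi)

Answer: final direction angle = (11/12)*pi


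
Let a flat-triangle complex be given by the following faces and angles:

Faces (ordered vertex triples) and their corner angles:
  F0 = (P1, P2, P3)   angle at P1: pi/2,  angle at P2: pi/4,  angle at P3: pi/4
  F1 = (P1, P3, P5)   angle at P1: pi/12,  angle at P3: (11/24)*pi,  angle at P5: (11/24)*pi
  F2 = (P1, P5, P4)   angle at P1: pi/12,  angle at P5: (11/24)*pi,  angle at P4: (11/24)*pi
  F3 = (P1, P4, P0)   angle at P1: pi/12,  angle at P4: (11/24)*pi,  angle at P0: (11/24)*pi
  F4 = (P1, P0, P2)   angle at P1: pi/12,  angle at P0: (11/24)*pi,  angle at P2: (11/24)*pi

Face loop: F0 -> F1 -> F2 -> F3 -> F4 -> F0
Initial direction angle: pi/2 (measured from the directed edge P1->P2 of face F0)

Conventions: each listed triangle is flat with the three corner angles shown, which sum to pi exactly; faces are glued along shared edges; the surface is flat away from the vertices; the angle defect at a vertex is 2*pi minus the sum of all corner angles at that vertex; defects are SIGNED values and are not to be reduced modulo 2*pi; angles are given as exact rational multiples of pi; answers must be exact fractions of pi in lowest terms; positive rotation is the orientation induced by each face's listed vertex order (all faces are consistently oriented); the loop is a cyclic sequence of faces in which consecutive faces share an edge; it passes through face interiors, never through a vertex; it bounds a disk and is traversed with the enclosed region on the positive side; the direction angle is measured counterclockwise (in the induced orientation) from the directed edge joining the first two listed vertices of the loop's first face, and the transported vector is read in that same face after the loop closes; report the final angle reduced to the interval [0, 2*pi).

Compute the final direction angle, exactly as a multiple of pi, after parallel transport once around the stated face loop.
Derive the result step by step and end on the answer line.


enclosed vertex P1: corner angles sum to (5/6)*pi, defect = 2*pi - (5/6)*pi = (7/6)*pi
the rotation equals the total enclosed defect, so the final angle is initial + defects (mod 2*pi)
final angle = pi/2 + (7/6)*pi = (5/3)*pi (mod 2*pi)

Answer: final direction angle = (5/3)*pi


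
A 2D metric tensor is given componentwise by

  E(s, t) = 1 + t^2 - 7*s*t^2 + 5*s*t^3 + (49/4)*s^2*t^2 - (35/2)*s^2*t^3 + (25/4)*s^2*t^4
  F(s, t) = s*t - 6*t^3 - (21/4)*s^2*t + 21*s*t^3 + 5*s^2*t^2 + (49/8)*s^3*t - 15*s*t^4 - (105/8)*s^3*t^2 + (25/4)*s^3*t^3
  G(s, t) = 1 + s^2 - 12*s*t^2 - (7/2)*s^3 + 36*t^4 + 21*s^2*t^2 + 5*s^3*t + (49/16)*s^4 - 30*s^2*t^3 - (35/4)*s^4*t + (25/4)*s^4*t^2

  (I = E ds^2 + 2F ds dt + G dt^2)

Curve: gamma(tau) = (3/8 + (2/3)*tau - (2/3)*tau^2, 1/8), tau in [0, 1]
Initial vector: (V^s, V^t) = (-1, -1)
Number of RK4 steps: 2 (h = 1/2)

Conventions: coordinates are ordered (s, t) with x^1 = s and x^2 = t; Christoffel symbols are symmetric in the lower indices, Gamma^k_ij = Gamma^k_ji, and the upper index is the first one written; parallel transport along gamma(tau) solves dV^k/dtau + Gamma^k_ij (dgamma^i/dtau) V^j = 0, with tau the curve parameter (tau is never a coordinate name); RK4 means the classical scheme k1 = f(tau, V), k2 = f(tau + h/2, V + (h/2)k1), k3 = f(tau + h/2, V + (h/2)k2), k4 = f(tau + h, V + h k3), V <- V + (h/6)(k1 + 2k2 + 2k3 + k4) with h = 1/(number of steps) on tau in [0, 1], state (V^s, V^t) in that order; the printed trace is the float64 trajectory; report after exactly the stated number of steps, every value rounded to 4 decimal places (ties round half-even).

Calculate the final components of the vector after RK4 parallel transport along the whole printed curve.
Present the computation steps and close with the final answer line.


gamma'(tau) = (2/3 - (4/3)*tau, 0); f(tau, V)^k = -Gamma^k_ij(gamma(tau)) gamma'^i(tau) V^j; h = 1/2; intermediate values shown to 6 dp
curve data and Christoffel symbols at the stage parameters:
  tau = 0.000000: gamma = (0.375000, 0.125000), gamma' = (0.666667, 0.000000); Gamma_sss = 0.009661, Gamma_sst = 0.001894, Gamma_stt = 0.027847, Gamma_tss = -0.031303, Gamma_tst = -0.006138, Gamma_ttt = -0.090225
  tau = 0.250000: gamma = (0.500000, 0.125000), gamma' = (0.333333, 0.000000); Gamma_sss = 0.029345, Gamma_sst = 0.032222, Gamma_stt = 0.064445, Gamma_tss = -0.018534, Gamma_tst = -0.020351, Gamma_ttt = -0.040702
  tau = 0.500000: gamma = (0.541667, 0.125000), gamma' = (0.000000, 0.000000); Gamma_sss = 0.035866, Gamma_sst = 0.050165, Gamma_stt = 0.068997, Gamma_tss = -0.010327, Gamma_tst = -0.014444, Gamma_ttt = -0.019866
  tau = 0.750000: gamma = (0.500000, 0.125000), gamma' = (-0.333333, 0.000000); Gamma_sss = 0.029345, Gamma_sst = 0.032222, Gamma_stt = 0.064445, Gamma_tss = -0.018534, Gamma_tst = -0.020351, Gamma_ttt = -0.040702
  tau = 1.000000: gamma = (0.375000, 0.125000), gamma' = (-0.666667, 0.000000); Gamma_sss = 0.009661, Gamma_sst = 0.001894, Gamma_stt = 0.027847, Gamma_tss = -0.031303, Gamma_tst = -0.006138, Gamma_ttt = -0.090225
step 0: V^s = -1.0000, V^t = -1.0000
step 1: k1 = (0.007704, -0.024960), k2 = (0.020571, -0.012992), k3 = (0.020507, -0.012952), k4 = (0.000000, 0.000000); V <- V + (h/6)(k1 + 2k2 + 2k3 + k4): V^s = -0.9925, V^t = -1.0064
step 2: k1 = (0.000000, 0.000000), k2 = (-0.020518, 0.012959), k3 = (-0.020534, 0.012969), k4 = (-0.007722, 0.025018); V <- V + (h/6)(k1 + 2k2 + 2k3 + k4): V^s = -1.0000, V^t = -1.0000

Answer: V^s = -1.0000, V^t = -1.0000


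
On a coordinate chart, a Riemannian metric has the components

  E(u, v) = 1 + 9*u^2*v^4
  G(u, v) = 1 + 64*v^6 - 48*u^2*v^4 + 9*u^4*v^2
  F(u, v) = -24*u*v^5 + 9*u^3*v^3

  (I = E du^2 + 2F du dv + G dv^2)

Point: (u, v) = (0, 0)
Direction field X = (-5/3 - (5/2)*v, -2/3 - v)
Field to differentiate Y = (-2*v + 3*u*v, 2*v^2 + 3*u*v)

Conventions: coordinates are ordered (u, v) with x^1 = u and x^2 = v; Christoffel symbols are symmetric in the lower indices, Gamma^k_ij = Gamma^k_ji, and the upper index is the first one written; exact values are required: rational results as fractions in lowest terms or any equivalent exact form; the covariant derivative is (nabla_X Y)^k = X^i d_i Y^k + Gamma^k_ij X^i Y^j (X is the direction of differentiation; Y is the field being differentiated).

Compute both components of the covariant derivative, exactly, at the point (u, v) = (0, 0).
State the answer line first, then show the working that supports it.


Answer: (nabla_X Y)^u = 4/3, (nabla_X Y)^v = 0

E = 1, F = 0, G = 1 at the point
E_u = 0, E_v = 0, F_u = 0, F_v = 0, G_u = 0, G_v = 0
EG - F^2 = 1;  g^inv = (1) * [[1, 0], [0, 1]]
first-kind symbols [ij,l] = (1/2)(d_i g_jl + d_j g_il - d_l g_ij): [uu,u] = E_u/2 = 0, [uu,v] = F_u - E_v/2 = 0, [uv,u] = E_v/2 = 0, [uv,v] = G_u/2 = 0, [vv,u] = F_v - G_u/2 = 0, [vv,v] = G_v/2 = 0
Gamma^u_ij = (G*[ij,u] - F*[ij,v])/(EG - F^2), Gamma^v_ij = (E*[ij,v] - F*[ij,u])/(EG - F^2)
Gamma_uuu = 0, Gamma_uuv = 0, Gamma_uvv = 0, Gamma_vuu = 0, Gamma_vuv = 0, Gamma_vvv = 0
X = (-5/3, -2/3), Y = (0, 0) at the point


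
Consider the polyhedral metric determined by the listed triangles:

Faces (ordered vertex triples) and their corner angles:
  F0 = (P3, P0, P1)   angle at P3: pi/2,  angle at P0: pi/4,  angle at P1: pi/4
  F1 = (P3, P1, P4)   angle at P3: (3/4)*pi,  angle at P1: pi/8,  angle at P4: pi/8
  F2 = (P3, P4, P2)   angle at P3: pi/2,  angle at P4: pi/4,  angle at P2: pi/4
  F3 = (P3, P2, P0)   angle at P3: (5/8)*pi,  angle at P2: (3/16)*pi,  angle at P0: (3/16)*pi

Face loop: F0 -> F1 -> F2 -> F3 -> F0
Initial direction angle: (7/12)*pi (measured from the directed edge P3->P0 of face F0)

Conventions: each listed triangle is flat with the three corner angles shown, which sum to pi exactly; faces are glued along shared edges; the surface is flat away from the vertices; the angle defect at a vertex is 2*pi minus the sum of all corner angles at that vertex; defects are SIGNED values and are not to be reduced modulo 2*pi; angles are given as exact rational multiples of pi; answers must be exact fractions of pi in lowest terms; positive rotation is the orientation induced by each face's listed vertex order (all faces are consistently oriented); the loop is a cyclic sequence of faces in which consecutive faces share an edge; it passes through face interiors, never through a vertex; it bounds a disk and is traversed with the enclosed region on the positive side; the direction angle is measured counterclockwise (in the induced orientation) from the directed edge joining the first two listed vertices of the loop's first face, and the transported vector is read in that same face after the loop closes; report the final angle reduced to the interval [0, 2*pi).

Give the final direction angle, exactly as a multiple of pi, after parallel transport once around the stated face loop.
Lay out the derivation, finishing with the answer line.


enclosed vertex P3: corner angles sum to (19/8)*pi, defect = 2*pi - (19/8)*pi = (-3/8)*pi
holonomy = initial angle + sum of enclosed defects (mod 2*pi), positive in the induced orientation
final angle = (7/12)*pi - (3/8)*pi = (5/24)*pi (mod 2*pi)

Answer: final direction angle = (5/24)*pi


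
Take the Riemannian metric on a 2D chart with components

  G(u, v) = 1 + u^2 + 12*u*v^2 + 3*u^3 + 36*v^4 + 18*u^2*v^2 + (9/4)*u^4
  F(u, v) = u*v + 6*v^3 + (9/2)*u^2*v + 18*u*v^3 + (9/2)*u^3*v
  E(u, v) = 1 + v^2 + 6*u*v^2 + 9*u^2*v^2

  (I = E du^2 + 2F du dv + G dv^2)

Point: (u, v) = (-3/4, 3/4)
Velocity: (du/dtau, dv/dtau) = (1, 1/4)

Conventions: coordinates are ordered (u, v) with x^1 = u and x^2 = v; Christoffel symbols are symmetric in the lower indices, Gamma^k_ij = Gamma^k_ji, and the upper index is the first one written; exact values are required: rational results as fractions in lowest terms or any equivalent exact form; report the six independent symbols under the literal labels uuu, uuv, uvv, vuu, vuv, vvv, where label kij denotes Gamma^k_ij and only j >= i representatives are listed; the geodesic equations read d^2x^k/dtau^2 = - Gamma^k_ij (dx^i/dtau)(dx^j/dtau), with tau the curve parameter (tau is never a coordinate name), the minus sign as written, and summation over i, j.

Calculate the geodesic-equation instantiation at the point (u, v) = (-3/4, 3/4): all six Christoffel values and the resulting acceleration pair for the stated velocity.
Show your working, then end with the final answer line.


E = 481/256, F = -1665/512, G = 13345/1024 at the point
E_u = -135/32, E_v = 75/32, F_u = 1149/128, F_v = -1635/128, G_u = -555/64, G_v = 999/16
EG - F^2 = 14245/1024;  g^inv = (1024/14245) * [[13345/1024, 1665/512], [1665/512, 481/256]]
first-kind symbols [ij,l] = (1/2)(d_i g_jl + d_j g_il - d_l g_ij): [uu,u] = E_u/2 = -135/64, [uu,v] = F_u - E_v/2 = 999/128, [uv,u] = E_v/2 = 75/64, [uv,v] = G_u/2 = -555/128, [vv,u] = F_v - G_u/2 = -135/16, [vv,v] = G_v/2 = 999/32
Gamma^u_ij = (G*[ij,u] - F*[ij,v])/(EG - F^2), Gamma^v_ij = (E*[ij,v] - F*[ij,u])/(EG - F^2)
Gamma_uuu = -432/2849, Gamma_uuv = 240/2849, Gamma_uvv = -1728/2849, Gamma_vuu = 216/385, Gamma_vuv = -24/77, Gamma_vvv = 864/385
d^2u/dtau^2 = -(Gamma_uuu*(1)^2 + 2*Gamma_uuv*(1)*(1/4) + Gamma_uvv*(1/4)^2) = 60/407
d^2v/dtau^2 = -(Gamma_vuu*(1)^2 + 2*Gamma_vuv*(1)*(1/4) + Gamma_vvv*(1/4)^2) = -6/11

Answer: Gamma_uuu = -432/2849, Gamma_uuv = 240/2849, Gamma_uvv = -1728/2849, Gamma_vuu = 216/385, Gamma_vuv = -24/77, Gamma_vvv = 864/385; accelerations (d^2u/dtau^2, d^2v/dtau^2) = (60/407, -6/11)


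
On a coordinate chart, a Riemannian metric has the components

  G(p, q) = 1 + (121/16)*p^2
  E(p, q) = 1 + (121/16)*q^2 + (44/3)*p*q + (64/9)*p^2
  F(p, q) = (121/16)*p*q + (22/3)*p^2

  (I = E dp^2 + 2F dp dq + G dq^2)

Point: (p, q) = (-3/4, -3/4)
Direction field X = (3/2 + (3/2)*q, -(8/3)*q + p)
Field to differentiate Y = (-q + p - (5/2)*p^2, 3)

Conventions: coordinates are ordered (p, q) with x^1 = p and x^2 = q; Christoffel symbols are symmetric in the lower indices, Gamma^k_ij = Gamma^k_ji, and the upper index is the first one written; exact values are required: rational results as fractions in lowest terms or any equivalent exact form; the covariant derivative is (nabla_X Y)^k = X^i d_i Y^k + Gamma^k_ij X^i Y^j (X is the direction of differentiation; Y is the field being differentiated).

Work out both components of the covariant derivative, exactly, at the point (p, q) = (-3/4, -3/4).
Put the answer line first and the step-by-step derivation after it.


Answer: (nabla_X Y)^p = 39881/35648, (nabla_X Y)^q = 53163/178240

E = 4481/256, F = 2145/256, G = 1345/256 at the point
E_p = -65/3, E_q = -715/32, F_p = -1067/64, F_q = -363/64, G_p = -363/32, G_q = 0
EG - F^2 = 2785/128;  g^inv = (128/2785) * [[1345/256, -2145/256], [-2145/256, 4481/256]]
first-kind symbols [ij,l] = (1/2)(d_i g_jl + d_j g_il - d_l g_ij): [pp,p] = E_p/2 = -65/6, [pp,q] = F_p - E_q/2 = -11/2, [pq,p] = E_q/2 = -715/64, [pq,q] = G_p/2 = -363/64, [qq,p] = F_q - G_p/2 = 0, [qq,q] = G_q/2 = 0
Gamma^p_ij = (G*[ij,p] - F*[ij,q])/(EG - F^2), Gamma^q_ij = (E*[ij,q] - F*[ij,p])/(EG - F^2)
Gamma_ppp = -832/1671, Gamma_ppq = -286/557, Gamma_pqq = 0, Gamma_qpp = -704/2785, Gamma_qpq = -726/2785, Gamma_qqq = 0
X = (3/8, 5/4), Y = (-45/32, 3) at the point


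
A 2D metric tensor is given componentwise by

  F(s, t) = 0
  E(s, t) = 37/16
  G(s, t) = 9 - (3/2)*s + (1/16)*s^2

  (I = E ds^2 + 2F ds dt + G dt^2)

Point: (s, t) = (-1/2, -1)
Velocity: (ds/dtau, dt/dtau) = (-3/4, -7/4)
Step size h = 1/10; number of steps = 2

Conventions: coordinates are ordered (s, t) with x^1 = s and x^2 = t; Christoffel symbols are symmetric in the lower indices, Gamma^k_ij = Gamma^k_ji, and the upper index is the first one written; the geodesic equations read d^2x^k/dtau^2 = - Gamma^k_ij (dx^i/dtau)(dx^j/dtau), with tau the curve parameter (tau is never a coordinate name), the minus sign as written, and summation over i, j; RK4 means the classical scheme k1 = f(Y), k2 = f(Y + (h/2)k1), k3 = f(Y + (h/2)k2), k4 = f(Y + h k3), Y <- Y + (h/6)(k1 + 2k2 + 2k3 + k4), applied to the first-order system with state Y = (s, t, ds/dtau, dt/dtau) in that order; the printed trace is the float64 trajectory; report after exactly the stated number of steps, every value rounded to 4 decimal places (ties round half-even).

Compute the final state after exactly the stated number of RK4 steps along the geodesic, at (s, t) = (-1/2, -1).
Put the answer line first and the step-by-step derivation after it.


Answer: s = -0.6704, t = -1.3455, ds/dtau = -0.9529, dt/dtau = -1.7032

f(Y) = (ds/dtau, dt/dtau, -Gamma^s_ij Y'^i Y'^j, -Gamma^t_ij Y'^i Y'^j) with the Gammas evaluated at the stage position; h = 0.100000; intermediate values shown to 6 dp
step 0: s = -0.5000, t = -1.0000, ds/dtau = -0.7500, dt/dtau = -1.7500
step 1:
  k1: at (s, t) = (-0.500000, -1.000000), (ds/dtau, dt/dtau) = (-0.750000, -1.750000); Gamma_sss = 0.000000, Gamma_sst = 0.000000, Gamma_stt = 0.337838, Gamma_tss = 0.000000, Gamma_tst = -0.080000, Gamma_ttt = 0.000000; k1 = (-0.750000, -1.750000, -1.034628, 0.210000)
  k2: at (s, t) = (-0.537500, -1.087500), (ds/dtau, dt/dtau) = (-0.801731, -1.739500); Gamma_sss = 0.000000, Gamma_sst = 0.000000, Gamma_stt = 0.338851, Gamma_tss = 0.000000, Gamma_tst = -0.079761, Gamma_ttt = 0.000000; k2 = (-0.801731, -1.739500, -1.025317, 0.222470)
  k3: at (s, t) = (-0.540087, -1.086975), (ds/dtau, dt/dtau) = (-0.801266, -1.738876); Gamma_sss = 0.000000, Gamma_sst = 0.000000, Gamma_stt = 0.338921, Gamma_tss = 0.000000, Gamma_tst = -0.079744, Gamma_ttt = 0.000000; k3 = (-0.801266, -1.738876, -1.024793, 0.222216)
  k4: at (s, t) = (-0.580127, -1.173888), (ds/dtau, dt/dtau) = (-0.852479, -1.727778); Gamma_sss = 0.000000, Gamma_sst = 0.000000, Gamma_stt = 0.340003, Gamma_tss = 0.000000, Gamma_tst = -0.079490, Gamma_ttt = 0.000000; k4 = (-0.852479, -1.727778, -1.014984, 0.234162)
  Y <- Y + (h/6)(k1 + 2k2 + 2k3 + k4): s = -0.5801, t = -1.1739, ds/dtau = -0.8525, dt/dtau = -1.7278
step 2:
  k1: at (s, t) = (-0.580141, -1.173909), (ds/dtau, dt/dtau) = (-0.852497, -1.727774); Gamma_sss = 0.000000, Gamma_sst = 0.000000, Gamma_stt = 0.340004, Gamma_tss = 0.000000, Gamma_tst = -0.079490, Gamma_ttt = 0.000000; k1 = (-0.852497, -1.727774, -1.014981, 0.234166)
  k2: at (s, t) = (-0.622766, -1.260298), (ds/dtau, dt/dtau) = (-0.903246, -1.716066); Gamma_sss = 0.000000, Gamma_sst = 0.000000, Gamma_stt = 0.341156, Gamma_tss = 0.000000, Gamma_tst = -0.079222, Gamma_ttt = 0.000000; k2 = (-0.903246, -1.716066, -1.004664, 0.245593)
  k3: at (s, t) = (-0.625304, -1.259712), (ds/dtau, dt/dtau) = (-0.902730, -1.715495); Gamma_sss = 0.000000, Gamma_sst = 0.000000, Gamma_stt = 0.341224, Gamma_tss = 0.000000, Gamma_tst = -0.079206, Gamma_ttt = 0.000000; k3 = (-0.902730, -1.715495, -1.004197, 0.245322)
  k4: at (s, t) = (-0.670414, -1.345458), (ds/dtau, dt/dtau) = (-0.952917, -1.703242); Gamma_sss = 0.000000, Gamma_sst = 0.000000, Gamma_stt = 0.342444, Gamma_tss = 0.000000, Gamma_tst = -0.078924, Gamma_ttt = 0.000000; k4 = (-0.952917, -1.703242, -0.993441, 0.256195)
  Y <- Y + (h/6)(k1 + 2k2 + 2k3 + k4): s = -0.6704, t = -1.3455, ds/dtau = -0.9529, dt/dtau = -1.7032


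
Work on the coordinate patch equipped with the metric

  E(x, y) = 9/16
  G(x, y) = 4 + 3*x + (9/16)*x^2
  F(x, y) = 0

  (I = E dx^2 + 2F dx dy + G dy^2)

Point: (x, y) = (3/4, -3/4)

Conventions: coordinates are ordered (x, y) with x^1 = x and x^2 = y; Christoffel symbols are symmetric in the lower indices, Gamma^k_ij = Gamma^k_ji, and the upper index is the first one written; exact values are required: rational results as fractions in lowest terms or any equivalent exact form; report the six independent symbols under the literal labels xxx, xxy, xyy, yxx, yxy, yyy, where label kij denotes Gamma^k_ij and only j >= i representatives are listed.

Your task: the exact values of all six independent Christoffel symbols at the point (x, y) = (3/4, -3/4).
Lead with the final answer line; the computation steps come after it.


Answer: Gamma_xxx = 0, Gamma_xxy = 0, Gamma_xyy = -41/12, Gamma_yxx = 0, Gamma_yxy = 12/41, Gamma_yyy = 0

E = 9/16, F = 0, G = 1681/256 at the point
E_x = 0, E_y = 0, F_x = 0, F_y = 0, G_x = 123/32, G_y = 0
EG - F^2 = 15129/4096;  g^inv = (4096/15129) * [[1681/256, 0], [0, 9/16]]
first-kind symbols [ij,l] = (1/2)(d_i g_jl + d_j g_il - d_l g_ij): [xx,x] = E_x/2 = 0, [xx,y] = F_x - E_y/2 = 0, [xy,x] = E_y/2 = 0, [xy,y] = G_x/2 = 123/64, [yy,x] = F_y - G_x/2 = -123/64, [yy,y] = G_y/2 = 0
Gamma^x_ij = (G*[ij,x] - F*[ij,y])/(EG - F^2), Gamma^y_ij = (E*[ij,y] - F*[ij,x])/(EG - F^2)


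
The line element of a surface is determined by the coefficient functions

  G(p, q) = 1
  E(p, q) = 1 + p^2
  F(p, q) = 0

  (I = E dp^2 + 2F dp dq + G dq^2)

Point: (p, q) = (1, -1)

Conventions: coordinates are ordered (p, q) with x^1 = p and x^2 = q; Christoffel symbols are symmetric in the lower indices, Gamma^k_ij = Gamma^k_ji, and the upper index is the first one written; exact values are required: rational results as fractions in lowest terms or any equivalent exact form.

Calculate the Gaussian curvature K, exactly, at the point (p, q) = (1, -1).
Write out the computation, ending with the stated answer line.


E = 2, F = 0, G = 1, EG - F^2 = 2 at the point
E_p = 2, E_q = 0, F_p = 0, F_q = 0, G_p = 0, G_q = 0
E_qq = 0, F_pq = 0, G_pp = 0
Using the Brioschi determinant formula for K from the metric derivatives:
M1 = [[-E_qq/2 + F_pq - G_pp/2, E_p/2, F_p - E_q/2], [F_q - G_p/2, E, F], [G_q/2, F, G]] = [[0, 1, 0], [0, 2, 0], [0, 0, 1]]; det M1 = 0
M2 = [[0, E_q/2, G_p/2], [E_q/2, E, F], [G_p/2, F, G]] = [[0, 0, 0], [0, 2, 0], [0, 0, 1]]; det M2 = 0
det M1 - det M2 = 0; K = 0 / (2)^2 = 0

Answer: K = 0


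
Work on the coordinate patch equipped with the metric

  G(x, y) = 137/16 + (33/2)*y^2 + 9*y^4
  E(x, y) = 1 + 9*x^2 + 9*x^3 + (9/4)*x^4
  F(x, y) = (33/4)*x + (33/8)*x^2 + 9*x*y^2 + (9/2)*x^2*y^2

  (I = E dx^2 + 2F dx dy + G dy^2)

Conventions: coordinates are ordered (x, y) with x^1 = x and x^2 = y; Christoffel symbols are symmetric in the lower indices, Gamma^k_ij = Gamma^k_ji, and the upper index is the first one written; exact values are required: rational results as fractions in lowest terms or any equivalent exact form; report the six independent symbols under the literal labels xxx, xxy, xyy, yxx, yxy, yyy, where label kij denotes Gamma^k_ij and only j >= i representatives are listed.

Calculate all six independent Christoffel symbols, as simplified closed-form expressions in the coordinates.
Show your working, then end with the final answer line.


E = 1 + 9*x^2 + 9*x^3 + (9/4)*x^4; F = (33/4)*x + (33/8)*x^2 + 9*x*y^2 + (9/2)*x^2*y^2; G = 137/16 + (33/2)*y^2 + 9*y^4
Gamma^k_ij = (1/2) g^{kl} (d_i g_jl + d_j g_il - d_l g_ij), with g^inv = (1/(EG-F^2)) [[G, -F], [-F, E]]
first partials: E_x = 18*x + 27*x^2 + 9*x^3, E_y = 0, F_x = 33/4 + (33/4)*x + 9*y^2 + 9*x*y^2, F_y = 18*x*y + 9*x^2*y, G_x = 0, G_y = 33*y + 36*y^3
D = EG - F^2 = 137/16 + (33/2)*y^2 + 9*x^2 + 9*x^3 + 9*y^4 + (9/4)*x^4
expanded: Gamma^x_xx = (G E_x - 2F F_x + F E_y)/(2D), Gamma^x_xy = (G E_y - F G_x)/(2D), Gamma^x_yy = (2G F_y - G G_x - F G_y)/(2D), Gamma^y_xx = (2E F_x - E E_y - F E_x)/(2D), Gamma^y_xy = (E G_x - F E_y)/(2D), Gamma^y_yy = (E G_y - 2F F_y + F G_x)/(2D); substitute and cancel common factors

Answer: Gamma_xxx = (72*x^3 + 216*x^2 + 144*x)/(36*x^4 + 144*x^3 + 144*x^2 + 144*y^4 + 264*y^2 + 137), Gamma_xxy = 0, Gamma_xyy = (144*x^2*y + 288*x*y)/(36*x^4 + 144*x^3 + 144*x^2 + 144*y^4 + 264*y^2 + 137), Gamma_yxx = (144*x*y^2 + 132*x + 144*y^2 + 132)/(36*x^4 + 144*x^3 + 144*x^2 + 144*y^4 + 264*y^2 + 137), Gamma_yxy = 0, Gamma_yyy = (288*y^3 + 264*y)/(36*x^4 + 144*x^3 + 144*x^2 + 144*y^4 + 264*y^2 + 137)


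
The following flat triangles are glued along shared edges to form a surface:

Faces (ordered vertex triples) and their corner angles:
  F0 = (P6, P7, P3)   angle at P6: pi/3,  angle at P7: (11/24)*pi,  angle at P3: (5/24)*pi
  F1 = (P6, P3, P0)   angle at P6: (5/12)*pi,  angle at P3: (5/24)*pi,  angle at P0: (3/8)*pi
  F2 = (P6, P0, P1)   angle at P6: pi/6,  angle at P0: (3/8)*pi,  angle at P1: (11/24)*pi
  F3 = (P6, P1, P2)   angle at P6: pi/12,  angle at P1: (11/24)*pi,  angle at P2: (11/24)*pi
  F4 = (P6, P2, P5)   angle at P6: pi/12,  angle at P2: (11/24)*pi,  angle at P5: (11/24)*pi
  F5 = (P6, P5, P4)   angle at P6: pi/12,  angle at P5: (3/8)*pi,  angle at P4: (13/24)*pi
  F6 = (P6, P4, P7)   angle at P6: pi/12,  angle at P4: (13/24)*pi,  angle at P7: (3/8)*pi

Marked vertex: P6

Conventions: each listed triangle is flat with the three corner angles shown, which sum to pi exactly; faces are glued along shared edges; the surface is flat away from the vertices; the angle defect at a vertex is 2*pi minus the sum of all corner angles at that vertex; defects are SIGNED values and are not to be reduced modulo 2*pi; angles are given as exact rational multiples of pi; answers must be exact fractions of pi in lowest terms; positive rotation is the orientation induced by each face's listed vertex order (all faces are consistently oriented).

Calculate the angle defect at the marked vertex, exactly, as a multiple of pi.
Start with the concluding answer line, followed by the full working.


Answer: defect(P6) = (3/4)*pi

Sum of corner angles at P6: (5/4)*pi
defect = 2*pi - (5/4)*pi


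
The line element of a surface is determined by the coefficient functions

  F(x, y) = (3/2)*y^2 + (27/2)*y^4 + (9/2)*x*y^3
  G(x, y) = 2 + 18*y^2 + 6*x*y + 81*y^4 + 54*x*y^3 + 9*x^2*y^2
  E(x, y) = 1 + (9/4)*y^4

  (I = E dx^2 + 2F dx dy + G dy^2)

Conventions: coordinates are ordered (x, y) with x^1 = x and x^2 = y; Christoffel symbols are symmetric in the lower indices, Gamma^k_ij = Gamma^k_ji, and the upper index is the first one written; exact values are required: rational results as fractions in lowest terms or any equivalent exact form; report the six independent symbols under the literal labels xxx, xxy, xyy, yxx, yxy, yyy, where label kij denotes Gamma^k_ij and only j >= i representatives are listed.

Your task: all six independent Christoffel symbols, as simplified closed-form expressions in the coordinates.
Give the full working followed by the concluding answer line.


E = 1 + (9/4)*y^4; F = (3/2)*y^2 + (27/2)*y^4 + (9/2)*x*y^3; G = 2 + 18*y^2 + 6*x*y + 81*y^4 + 54*x*y^3 + 9*x^2*y^2
Gamma^k_ij = (1/2) g^{kl} (d_i g_jl + d_j g_il - d_l g_ij), with g^inv = (1/(EG-F^2)) [[G, -F], [-F, E]]
first partials: E_x = 0, E_y = 9*y^3, F_x = (9/2)*y^3, F_y = 3*y + 54*y^3 + (27/2)*x*y^2, G_x = 6*y + 54*y^3 + 18*x*y^2, G_y = 36*y + 6*x + 324*y^3 + 162*x*y^2 + 18*x^2*y
D = EG - F^2 = 2 + 18*y^2 + 6*x*y + (333/4)*y^4 + 54*x*y^3 + 9*x^2*y^2
expanded: Gamma^x_xx = (G E_x - 2F F_x + F E_y)/(2D), Gamma^x_xy = (G E_y - F G_x)/(2D), Gamma^x_yy = (2G F_y - G G_x - F G_y)/(2D), Gamma^y_xx = (2E F_x - E E_y - F E_x)/(2D), Gamma^y_xy = (E G_x - F E_y)/(2D), Gamma^y_yy = (E G_y - 2F F_y + F G_x)/(2D); substitute and cancel common factors

Answer: Gamma_xxx = 0, Gamma_xxy = 18*y^3/(36*x^2*y^2 + 216*x*y^3 + 24*x*y + 333*y^4 + 72*y^2 + 8), Gamma_xyy = (18*x*y^2 + 108*y^3)/(36*x^2*y^2 + 216*x*y^3 + 24*x*y + 333*y^4 + 72*y^2 + 8), Gamma_yxx = 0, Gamma_yxy = (36*x*y^2 + 108*y^3 + 12*y)/(36*x^2*y^2 + 216*x*y^3 + 24*x*y + 333*y^4 + 72*y^2 + 8), Gamma_yyy = (36*x^2*y + 324*x*y^2 + 12*x + 648*y^3 + 72*y)/(36*x^2*y^2 + 216*x*y^3 + 24*x*y + 333*y^4 + 72*y^2 + 8)


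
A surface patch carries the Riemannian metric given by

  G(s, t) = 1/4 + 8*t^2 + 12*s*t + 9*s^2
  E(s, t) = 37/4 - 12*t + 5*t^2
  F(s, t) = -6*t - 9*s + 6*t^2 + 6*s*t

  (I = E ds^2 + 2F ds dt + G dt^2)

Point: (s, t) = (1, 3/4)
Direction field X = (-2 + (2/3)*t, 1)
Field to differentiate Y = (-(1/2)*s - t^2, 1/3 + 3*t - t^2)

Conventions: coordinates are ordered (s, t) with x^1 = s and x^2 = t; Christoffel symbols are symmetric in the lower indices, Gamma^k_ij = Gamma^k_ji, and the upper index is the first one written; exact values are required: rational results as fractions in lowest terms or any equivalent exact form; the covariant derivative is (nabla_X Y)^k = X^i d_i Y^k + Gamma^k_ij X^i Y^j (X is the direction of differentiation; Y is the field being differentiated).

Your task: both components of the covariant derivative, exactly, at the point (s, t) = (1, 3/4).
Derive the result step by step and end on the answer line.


E = 49/16, F = -45/8, G = 91/4 at the point
E_s = 0, E_t = -9/2, F_s = -9/2, F_t = 9, G_s = 27, G_t = 24
EG - F^2 = 1217/32;  g^inv = (32/1217) * [[91/4, 45/8], [45/8, 49/16]]
first-kind symbols [ij,l] = (1/2)(d_i g_jl + d_j g_il - d_l g_ij): [ss,s] = E_s/2 = 0, [ss,t] = F_s - E_t/2 = -9/4, [st,s] = E_t/2 = -9/4, [st,t] = G_s/2 = 27/2, [tt,s] = F_t - G_s/2 = -9/2, [tt,t] = G_t/2 = 12
Gamma^s_ij = (G*[ij,s] - F*[ij,t])/(EG - F^2), Gamma^t_ij = (E*[ij,t] - F*[ij,s])/(EG - F^2)
Gamma_sss = -405/1217, Gamma_sst = 792/1217, Gamma_stt = -1116/1217, Gamma_tss = -441/2434, Gamma_tst = 918/1217, Gamma_ttt = 366/1217
X = (-3/2, 1), Y = (-17/16, 97/48) at the point

Answer: (nabla_X Y)^s = -225783/38944, (nabla_X Y)^t = -98839/77888


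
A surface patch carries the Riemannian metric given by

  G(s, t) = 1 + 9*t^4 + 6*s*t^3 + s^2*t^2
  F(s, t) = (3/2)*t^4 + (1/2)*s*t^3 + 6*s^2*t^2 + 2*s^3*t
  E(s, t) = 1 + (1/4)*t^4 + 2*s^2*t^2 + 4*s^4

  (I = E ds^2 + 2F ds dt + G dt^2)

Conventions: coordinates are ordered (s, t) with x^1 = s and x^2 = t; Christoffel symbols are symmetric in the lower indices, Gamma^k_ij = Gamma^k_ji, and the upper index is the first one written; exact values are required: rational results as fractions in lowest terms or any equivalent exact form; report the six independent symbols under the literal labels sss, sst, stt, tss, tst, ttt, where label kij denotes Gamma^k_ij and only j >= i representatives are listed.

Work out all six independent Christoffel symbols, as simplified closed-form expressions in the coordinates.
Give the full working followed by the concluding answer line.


E = 1 + (1/4)*t^4 + 2*s^2*t^2 + 4*s^4; F = (3/2)*t^4 + (1/2)*s*t^3 + 6*s^2*t^2 + 2*s^3*t; G = 1 + 9*t^4 + 6*s*t^3 + s^2*t^2
Gamma^k_ij = (1/2) g^{kl} (d_i g_jl + d_j g_il - d_l g_ij), with g^inv = (1/(EG-F^2)) [[G, -F], [-F, E]]
first partials: E_s = 4*s*t^2 + 16*s^3, E_t = t^3 + 4*s^2*t, F_s = (1/2)*t^3 + 12*s*t^2 + 6*s^2*t, F_t = 6*t^3 + (3/2)*s*t^2 + 12*s^2*t + 2*s^3, G_s = 6*t^3 + 2*s*t^2, G_t = 36*t^3 + 18*s*t^2 + 2*s^2*t
D = EG - F^2 = 1 + (37/4)*t^4 + 6*s*t^3 + 3*s^2*t^2 + 4*s^4
expanded: Gamma^s_ss = (G E_s - 2F F_s + F E_t)/(2D), Gamma^s_st = (G E_t - F G_s)/(2D), Gamma^s_tt = (2G F_t - G G_s - F G_t)/(2D), Gamma^t_ss = (2E F_s - E E_t - F E_s)/(2D), Gamma^t_st = (E G_s - F E_t)/(2D), Gamma^t_tt = (E G_t - 2F F_t + F G_s)/(2D); substitute and cancel common factors

Answer: Gamma_sss = (32*s^3 + 8*s*t^2)/(16*s^4 + 12*s^2*t^2 + 24*s*t^3 + 37*t^4 + 4), Gamma_sst = (8*s^2*t + 2*t^3)/(16*s^4 + 12*s^2*t^2 + 24*s*t^3 + 37*t^4 + 4), Gamma_stt = (8*s^3 + 48*s^2*t + 2*s*t^2 + 12*t^3)/(16*s^4 + 12*s^2*t^2 + 24*s*t^3 + 37*t^4 + 4), Gamma_tss = (16*s^2*t + 48*s*t^2)/(16*s^4 + 12*s^2*t^2 + 24*s*t^3 + 37*t^4 + 4), Gamma_tst = (4*s*t^2 + 12*t^3)/(16*s^4 + 12*s^2*t^2 + 24*s*t^3 + 37*t^4 + 4), Gamma_ttt = (4*s^2*t + 36*s*t^2 + 72*t^3)/(16*s^4 + 12*s^2*t^2 + 24*s*t^3 + 37*t^4 + 4)
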